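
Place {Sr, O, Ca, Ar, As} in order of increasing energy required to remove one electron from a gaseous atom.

O is in period 2, group 16; Ar is in period 3, group 18; Ca is in period 4, group 2; As is in period 4, group 15; Sr is in period 5, group 2.
Across a period the outer electron is held more tightly (higher IE₁); down a group it sits in a higher shell, more shielded, and comes off more easily.
These span different periods and groups, so the two trends combine.
Ca > Sr: Ca sits above Sr in group 2, so the down-group effect alone puts Ca higher.
As > Ca: As lies to the right of Ca in period 4, so the across-period effect alone puts As higher.
O > As: both effects reinforce here, so O is clearly the higher of the two.
Ar > O: period and group pull opposite ways; the across-period shift dominates (1521 vs 1314 kJ/mol).
Approximate values (kJ/mol): O 1314, Ar 1521, Ca 590, As 947, Sr 550.
So from lowest to highest: Sr < Ca < As < O < Ar.

Sr, Ca, As, O, Ar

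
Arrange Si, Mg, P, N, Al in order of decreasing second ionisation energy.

N > P > Al > Si > Mg

After 1 electron has been removed, what remains? Si⁺ still has 3 valence electrons; Mg⁺ still has 1 valence electron; P⁺ still has 4 valence electrons; N⁺ still has 4 valence electrons; Al⁺ still has 2 valence electrons.
All are still removing valence electrons, so compare the +1 ions as you would atoms: IE_2 generally rises across a period (higher Z_eff) and falls down a group (larger shell), subject to the usual subshell exceptions.
Valence configurations: Si⁺ [Ne]3s²3p¹, Mg⁺ [Ne]3s¹, P⁺ [Ne]3s²3p², N⁺ [He]2s²2p², Al⁺ [Ne]3s².
Si⁺ loses a lone 3p electron whereas Al⁺ must break into a filled 3s² pair, so IE_2(Al) > IE_2(Si) even though Si has the higher nuclear charge.
The numbers (kJ/mol): Si 1577, Mg 1451, P 1907, N 2856, Al 1817.
Hence IE_2: Mg < Si < Al < P < N.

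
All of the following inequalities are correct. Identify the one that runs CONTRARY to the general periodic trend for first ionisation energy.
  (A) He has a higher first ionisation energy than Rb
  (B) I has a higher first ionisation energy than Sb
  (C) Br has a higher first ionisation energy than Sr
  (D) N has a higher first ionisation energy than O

The general trend: first ionisation energy increases across a period and decreases down a group.
(A) He (period 1, group 18) vs Rb (period 5, group 1): the stated order agrees with the simple trend.
(B) I (period 5, group 17) vs Sb (period 5, group 15): the stated order agrees with the simple trend.
(C) Br (period 4, group 17) vs Sr (period 5, group 2): the stated order agrees with the simple trend.
(D) N (period 2, group 15) vs O (period 2, group 16): the stated order contradicts the simple trend.
The exception is (D): pairing an electron in O's 2p⁴ costs repulsion energy, so O ionizes more easily than half-filled N (2p³).

(D)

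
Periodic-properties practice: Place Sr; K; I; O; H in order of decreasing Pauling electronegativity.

H is in period 1, group 1; O is in period 2, group 16; K is in period 4, group 1; Sr is in period 5, group 2; I is in period 5, group 17.
Atoms toward the upper right of the periodic table pull bonding electrons most strongly.
Here both period and group differ, so the two effects have to be weighed against each other.
Sr > K: period and group pull opposite ways; the across-period shift dominates (0.95 vs 0.82).
H > Sr: period and group pull opposite ways; the down-group shift dominates (2.20 vs 0.95).
I > H: the two effects oppose for this pair; the across-period effect wins (2.66 vs 2.20).
O > I: the two effects oppose for this pair; the down-group effect wins (3.44 vs 2.66).
Tabulated electronegativity (Pauling): H 2.20, O 3.44, K 0.82, Sr 0.95, I 2.66.
So from highest to lowest: O > I > H > Sr > K.

O > I > H > Sr > K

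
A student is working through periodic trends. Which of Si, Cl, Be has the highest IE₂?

After 1 electron has been removed, what remains? Si⁺ still has 3 valence electrons; Cl⁺ still has 6 valence electrons; Be⁺ still has 1 valence electron.
All are still removing valence electrons, so compare the +1 ions as you would atoms: IE_2 generally rises across a period (higher Z_eff) and falls down a group (larger shell), subject to the usual subshell exceptions.
Valence configurations: Si⁺ [Ne]3s²3p¹, Cl⁺ [Ne]3s²3p⁴, Be⁺ [He]2s¹.
Tabulated IE_2 (kJ/mol): Si 1577, Cl 2298, Be 1757.
Overall IE_2 order: Si < Be < Cl.

Cl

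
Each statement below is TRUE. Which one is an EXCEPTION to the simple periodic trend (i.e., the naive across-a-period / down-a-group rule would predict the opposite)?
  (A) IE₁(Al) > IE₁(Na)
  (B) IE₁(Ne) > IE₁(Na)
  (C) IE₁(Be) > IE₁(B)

(C)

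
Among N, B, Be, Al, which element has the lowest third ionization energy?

Al

Consider each +2 ion: N²⁺ still has 3 valence electrons; B²⁺ still has 1 valence electron; Be²⁺ is the bare [He] core; Al²⁺ still has 1 valence electron.
Pulling an electron out of a noble-gas core costs far more than removing a remaining valence electron, so Be sits at the high end of IE_3.
Valence configurations: N²⁺ [He]2s²2p¹, B²⁺ [He]2s¹, Al²⁺ [Ne]3s¹.
Tabulated IE_3 (kJ/mol): N 4578, B 3660, Be 14849, Al 2745.
Hence IE_3: Al < B < N < Be.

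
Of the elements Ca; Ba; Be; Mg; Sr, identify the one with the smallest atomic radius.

Be is in period 2, group 2; Mg is in period 3, group 2; Ca is in period 4, group 2; Sr is in period 5, group 2; Ba is in period 6, group 2.
Atomic radius shrinks across a period as nuclear charge pulls the same shell inward, and grows down a group as new shells are added.
All are in group 2, so atomic radius increases down the group.
The smallest atomic radius among these belongs to Be.

Be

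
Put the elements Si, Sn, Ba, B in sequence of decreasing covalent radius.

Ba, Sn, Si, B

B is in period 2, group 13; Si is in period 3, group 14; Sn is in period 5, group 14; Ba is in period 6, group 2.
Across a period the added protons contract the valence shell; down a group each new principal shell makes the atom larger.
Neither a single period nor a single group — weigh both effects.
Si > B: the two effects oppose for this pair; the down-group effect wins (116 vs 85 pm).
Sn > Si: Sn sits below Si in group 14, so the down-group effect alone puts Sn larger.
Ba > Sn: relative to Sn, both the across-period and down-group shifts push Ba's atomic radius up.
For reference (pm): B 85, Si 116, Sn 140, Ba 196.
So from largest to smallest: Ba > Sn > Si > B.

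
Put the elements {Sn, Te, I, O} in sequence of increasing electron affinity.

Sn, O, Te, I

Adding an electron releases more energy for atoms nearer the top right (short of the noble gases).
These span different periods and groups, so the two trends combine.
O > Sn: both effects reinforce here, so O is clearly the higher of the two.
Te > O: this pair runs against the simple trend — see the exception note.
I > Te: both are in period 5; the period trend gives I the larger value.
Note the exception: Te has a higher electron affinity than O, contrary to the simple trend — O's compact 2p subshell gives strong electron–electron repulsion on the added electron.
Tabulated electron affinity (kJ/mol): O 141, Sn 107, Te 190, I 295.
So from lowest to highest: Sn < O < Te < I.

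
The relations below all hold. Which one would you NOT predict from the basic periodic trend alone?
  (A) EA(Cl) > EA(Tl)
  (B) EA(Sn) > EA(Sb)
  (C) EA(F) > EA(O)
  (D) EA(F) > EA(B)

The general trend: electron affinity increases across a period and decreases down a group.
(A) Cl (period 3, group 17) vs Tl (period 6, group 13): the stated order agrees with the simple trend.
(B) Sn (period 5, group 14) vs Sb (period 5, group 15): the stated order contradicts the simple trend.
(C) F (period 2, group 17) vs O (period 2, group 16): the stated order agrees with the simple trend.
(D) F (period 2, group 17) vs B (period 2, group 13): the stated order agrees with the simple trend.
The exception is (B): adding an electron to Sb's half-filled 5p³ is unfavourable, so Sn has the more exothermic EA.

(B)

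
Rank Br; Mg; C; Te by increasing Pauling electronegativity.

Mg, Te, C, Br

C is in period 2, group 14; Mg is in period 3, group 2; Br is in period 4, group 17; Te is in period 5, group 16.
Atoms toward the upper right of the periodic table pull bonding electrons most strongly.
Here both period and group differ, so the two effects have to be weighed against each other.
Te > Mg: the two effects oppose for this pair; the across-period effect wins (2.10 vs 1.31).
C > Te: period and group pull opposite ways; the down-group shift dominates (2.55 vs 2.10).
Br > C: the two effects oppose for this pair; the across-period effect wins (2.96 vs 2.55).
Tabulated electronegativity (Pauling): C 2.55, Mg 1.31, Br 2.96, Te 2.10.
So from lowest to highest: Mg < Te < C < Br.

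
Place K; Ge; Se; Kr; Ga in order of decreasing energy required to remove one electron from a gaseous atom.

K is in period 4, group 1; Ga is in period 4, group 13; Ge is in period 4, group 14; Se is in period 4, group 16; Kr is in period 4, group 18.
IE₁ increases left→right with effective nuclear charge and decreases top→bottom as the valence shell moves farther out.
All lie in period 4, so first ionization energy increases left to right.
So from highest to lowest: Kr > Se > Ge > Ga > K.

Kr > Se > Ge > Ga > K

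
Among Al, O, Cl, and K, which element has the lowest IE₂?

IE_2 is the cost of taking one more electron from the +1 cation: Al⁺ still has 2 valence electrons; O⁺ still has 5 valence electrons; Cl⁺ still has 6 valence electrons; K⁺ is the bare [Ar] core.
Usually core removal costs more than valence removal, but here the competition is close: a tightly held n=2 valence electron can cost more to remove than an n=3 core electron, so the actual values have to decide it.
Valence configurations: Al⁺ [Ne]3s², O⁺ [He]2s²2p³, Cl⁺ [Ne]3s²3p⁴.
Approximate IE_2 values (kJ/mol): Al 1817, O 3388, Cl 2298, K 3052.
Putting it together, IE_2: Al < Cl < K < O.

Al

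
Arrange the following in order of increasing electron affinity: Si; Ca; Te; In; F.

F is in period 2, group 17; Si is in period 3, group 14; Ca is in period 4, group 2; In is in period 5, group 13; Te is in period 5, group 16.
Atoms with high Z_eff and room in the valence shell (especially the halogens) have the most exothermic electron affinities.
Here both period and group differ, so the two effects have to be weighed against each other.
In > Ca: period and group pull opposite ways; the across-period shift dominates (29 vs 2 kJ/mol).
Si > In: relative to In, both the across-period and down-group shifts push Si's electron affinity up.
Te > Si: the two effects oppose for this pair; the across-period effect wins (190 vs 134 kJ/mol).
F > Te: relative to Te, both the across-period and down-group shifts push F's electron affinity up.
For reference (kJ/mol): F 328, Si 134, Ca 2, In 29, Te 190.
So from lowest to highest: Ca < In < Si < Te < F.

Ca < In < Si < Te < F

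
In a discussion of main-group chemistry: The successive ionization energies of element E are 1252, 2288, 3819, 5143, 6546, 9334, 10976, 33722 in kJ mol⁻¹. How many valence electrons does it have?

7

Look for the largest jump between consecutive ionization energies: IE8/IE7 ≈ 3.1, far larger than any earlier ratio.
That jump marks the point where a core electron is being removed. So the atom has 7 valence electrons.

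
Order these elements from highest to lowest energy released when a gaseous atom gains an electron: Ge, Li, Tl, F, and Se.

F > Se > Ge > Li > Tl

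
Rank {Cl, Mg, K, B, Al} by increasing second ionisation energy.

Mg < Al < Cl < B < K

Consider each +1 ion: Cl⁺ still has 6 valence electrons; Mg⁺ still has 1 valence electron; K⁺ is the bare [Ar] core; B⁺ still has 2 valence electrons; Al⁺ still has 2 valence electrons.
Pulling an electron out of a noble-gas core costs far more than removing a remaining valence electron, so K sits at the high end of IE_2.
Valence configurations: Cl⁺ [Ne]3s²3p⁴, Mg⁺ [Ne]3s¹, B⁺ [He]2s², Al⁺ [Ne]3s².
The numbers (kJ/mol): Cl 2298, Mg 1451, K 3052, B 2427, Al 1817.
Putting it together, IE_2: Mg < Al < Cl < B < K.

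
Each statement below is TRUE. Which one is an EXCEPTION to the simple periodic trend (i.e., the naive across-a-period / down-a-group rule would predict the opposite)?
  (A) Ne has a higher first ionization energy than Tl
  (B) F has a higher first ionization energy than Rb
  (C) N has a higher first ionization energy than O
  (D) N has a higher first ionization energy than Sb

(C)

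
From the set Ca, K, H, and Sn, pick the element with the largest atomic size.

K

H is in period 1, group 1; K is in period 4, group 1; Ca is in period 4, group 2; Sn is in period 5, group 14.
Radius decreases left→right (rising Z_eff, same n) and increases top→bottom (higher n).
These span different periods and groups, so the two trends combine.
Sn > H: period and group pull opposite ways; the down-group shift dominates (140 vs 32 pm).
Ca > Sn: the two effects oppose for this pair; the across-period effect wins (171 vs 140 pm).
K > Ca: K lies to the left of Ca in period 4, so the across-period effect alone puts K larger.
Tabulated atomic radius (pm): H 32, K 196, Ca 171, Sn 140.
The largest atomic size among these belongs to K.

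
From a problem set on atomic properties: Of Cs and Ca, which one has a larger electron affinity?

Ca is in period 4, group 2; Cs is in period 6, group 1.
Electron affinity generally becomes more exothermic across a period toward the halogens and less exothermic down a group.
Neither a single period nor a single group — weigh both effects.
Cs > Ca: this pair runs against the simple trend — see the exception note.
Note the exception: Cs has a higher electron affinity than Ca, contrary to the simple trend — adding an electron to Ca (ns²) has to open a new, higher-energy np subshell, which is unfavourable.
Tabulated electron affinity (kJ/mol): Ca 2, Cs 46.
So Cs has the larger electron affinity (Cs > Ca).

Cs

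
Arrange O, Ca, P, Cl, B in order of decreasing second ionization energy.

Consider each +1 ion: O⁺ still has 5 valence electrons; Ca⁺ still has 1 valence electron; P⁺ still has 4 valence electrons; Cl⁺ still has 6 valence electrons; B⁺ still has 2 valence electrons.
All are still removing valence electrons, so compare the +1 ions as you would atoms: IE_2 generally rises across a period (higher Z_eff) and falls down a group (larger shell), subject to the usual subshell exceptions.
Valence configurations: O⁺ [He]2s²2p³, Ca⁺ [Ar]4s¹, P⁺ [Ne]3s²3p², Cl⁺ [Ne]3s²3p⁴, B⁺ [He]2s².
Approximate IE_2 values (kJ/mol): O 3388, Ca 1145, P 1907, Cl 2298, B 2427.
Hence IE_2: Ca < P < Cl < B < O.

O > B > Cl > P > Ca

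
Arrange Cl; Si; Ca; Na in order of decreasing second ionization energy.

Na > Cl > Si > Ca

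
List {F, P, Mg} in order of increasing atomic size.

F < P < Mg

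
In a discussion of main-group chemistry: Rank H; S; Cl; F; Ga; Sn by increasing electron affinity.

H is in period 1, group 1; F is in period 2, group 17; S is in period 3, group 16; Cl is in period 3, group 17; Ga is in period 4, group 13; Sn is in period 5, group 14.
Adding an electron releases more energy for atoms nearer the top right (short of the noble gases).
These span different periods and groups, so the two trends combine.
H > Ga: the two effects oppose for this pair; the down-group effect wins (73 vs 29 kJ/mol).
Sn > H: the two effects oppose for this pair; the across-period effect wins (107 vs 73 kJ/mol).
S > Sn: relative to Sn, both the across-period and down-group shifts push S's electron affinity up.
F > S: both effects reinforce here, so F is clearly the higher of the two.
Cl > F: this pair runs against the simple trend — see the exception note.
Note the exception: Cl has a higher electron affinity than F, contrary to the simple trend — F's small 2p subshell makes the incoming electron feel strong e⁻–e⁻ repulsion, so Cl actually releases more energy on gaining an electron.
Approximate values (kJ/mol): H 73, F 328, S 200, Cl 349, Ga 29, Sn 107.
So from lowest to highest: Ga < H < Sn < S < F < Cl.

Ga, H, Sn, S, F, Cl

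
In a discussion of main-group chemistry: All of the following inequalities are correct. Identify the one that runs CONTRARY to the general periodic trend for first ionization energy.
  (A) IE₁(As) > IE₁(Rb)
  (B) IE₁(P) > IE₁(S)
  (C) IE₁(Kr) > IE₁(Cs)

The general trend: first ionization energy increases across a period and decreases down a group.
(A) As (period 4, group 15) vs Rb (period 5, group 1): the stated order agrees with the simple trend.
(B) P (period 3, group 15) vs S (period 3, group 16): the stated order contradicts the simple trend.
(C) Kr (period 4, group 18) vs Cs (period 6, group 1): the stated order agrees with the simple trend.
The exception is (B): S (3p⁴) ionizes more easily than half-filled P (3p³) because the paired 3p electron in S is pushed out by e⁻–e⁻ repulsion.

(B)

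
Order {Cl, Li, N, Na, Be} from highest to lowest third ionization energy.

Be > Li > Na > N > Cl

Consider each +2 ion: Cl²⁺ still has 5 valence electrons; Li²⁺ is already 1 electron into the core; N²⁺ still has 3 valence electrons; Na²⁺ is already 1 electron into the core; Be²⁺ is the bare [He] core.
Breaking into a closed-shell core is much more expensive than removing a leftover valence electron — Na, Li and Be have the largest IE_3 here.
Valence configurations: Cl²⁺ [Ne]3s²3p³, N²⁺ [He]2s²2p¹.
Approximate IE_3 values (kJ/mol): Cl 3822, Li 11815, N 4578, Na 6910, Be 14849.
Hence IE_3: Cl < N < Na < Li < Be.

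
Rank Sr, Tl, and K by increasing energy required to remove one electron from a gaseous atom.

K < Sr < Tl

K is in period 4, group 1; Sr is in period 5, group 2; Tl is in period 6, group 13.
IE₁ increases left→right with effective nuclear charge and decreases top→bottom as the valence shell moves farther out.
These sit on a diagonal, where the across-period and down-group effects partly cancel.
Sr > K: period and group pull opposite ways; the across-period shift dominates (550 vs 419 kJ/mol).
Tl > Sr: period and group pull opposite ways; the across-period shift dominates (589 vs 550 kJ/mol).
Tabulated first ionization energy (kJ/mol): K 419, Sr 550, Tl 589.
So from lowest to highest: K < Sr < Tl.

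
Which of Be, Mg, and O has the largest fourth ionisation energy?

Be

IE_4 is the cost of taking one more electron from the +3 cation: Be³⁺ is already 1 electron into the core; Mg³⁺ is already 1 electron into the core; O³⁺ still has 3 valence electrons.
Core electrons are held far more tightly than valence electrons, so Mg and Be top the IE_4 order.
Approximate IE_4 values (kJ/mol): Be 21007, Mg 10543, O 7469.
So the fourth ionization energies run O < Mg < Be.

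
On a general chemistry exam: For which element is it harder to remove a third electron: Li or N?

After 2 electrons have been removed, what remains? Li²⁺ is already 1 electron into the core; N²⁺ still has 3 valence electrons.
Breaking into a closed-shell core is much more expensive than removing a leftover valence electron — Li has the largest IE_3 here.
Approximate IE_3 values (kJ/mol): Li 11815, N 4578.
Putting it together, IE_3: N < Li.

Li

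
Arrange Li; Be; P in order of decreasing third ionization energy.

Be > Li > P

After 2 electrons have been removed, what remains? Li²⁺ is already 1 electron into the core; Be²⁺ is the bare [He] core; P²⁺ still has 3 valence electrons.
Breaking into a closed-shell core is much more expensive than removing a leftover valence electron — Li and Be have the largest IE_3 here.
The numbers (kJ/mol): Li 11815, Be 14849, P 2914.
Overall IE_3 order: P < Li < Be.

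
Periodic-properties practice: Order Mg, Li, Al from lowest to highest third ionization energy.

Al < Mg < Li

Consider each +2 ion: Mg²⁺ is the bare [Ne] core; Li²⁺ is already 1 electron into the core; Al²⁺ still has 1 valence electron.
Pulling an electron out of a noble-gas core costs far more than removing a remaining valence electron, so Mg and Li sit at the high end of IE_3.
The numbers (kJ/mol): Mg 7733, Li 11815, Al 2745.
Hence IE_3: Al < Mg < Li.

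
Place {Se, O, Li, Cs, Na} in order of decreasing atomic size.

Atomic radius shrinks across a period as nuclear charge pulls the same shell inward, and grows down a group as new shells are added.
Neither a single period nor a single group — weigh both effects.
Se > O: they share group 16; the group trend gives Se the larger value.
Li > Se: period and group pull opposite ways; the across-period shift dominates (133 vs 116 pm).
Na > Li: Na sits below Li in group 1, so the down-group effect alone puts Na larger.
Cs > Na: Cs sits below Na in group 1, so the down-group effect alone puts Cs larger.
Approximate values (pm): Li 133, O 63, Na 155, Se 116, Cs 232.
So from largest to smallest: Cs > Na > Li > Se > O.

Cs > Na > Li > Se > O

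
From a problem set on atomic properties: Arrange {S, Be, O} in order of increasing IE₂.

Be, S, O

The second ionization energy removes an electron from the +1 ion. For each element: S⁺ still has 5 valence electrons; Be⁺ still has 1 valence electron; O⁺ still has 5 valence electrons.
All are still removing valence electrons, so compare the +1 ions as you would atoms: IE_2 generally rises across a period (higher Z_eff) and falls down a group (larger shell), subject to the usual subshell exceptions.
Valence configurations: S⁺ [Ne]3s²3p³, Be⁺ [He]2s¹, O⁺ [He]2s²2p³.
Approximate IE_2 values (kJ/mol): S 2252, Be 1757, O 3388.
So the second ionization energies run Be < S < O.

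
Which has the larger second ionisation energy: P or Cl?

Consider each +1 ion: P⁺ still has 4 valence electrons; Cl⁺ still has 6 valence electrons.
All are still removing valence electrons, so compare the +1 ions as you would atoms: IE_2 generally rises across a period (higher Z_eff) and falls down a group (larger shell), subject to the usual subshell exceptions.
Valence configurations: P⁺ [Ne]3s²3p², Cl⁺ [Ne]3s²3p⁴.
Tabulated IE_2 (kJ/mol): P 1907, Cl 2298.
Overall IE_2 order: P < Cl.

Cl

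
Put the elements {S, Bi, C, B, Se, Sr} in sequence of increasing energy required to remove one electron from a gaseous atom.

Sr < Bi < B < Se < S < C

B is in period 2, group 13; C is in period 2, group 14; S is in period 3, group 16; Se is in period 4, group 16; Sr is in period 5, group 2; Bi is in period 6, group 15.
First ionization energy rises across a period (greater Z_eff holds electrons more tightly) and falls down a group (valence electrons are farther from the nucleus).
These span different periods and groups, so the two trends combine.
Bi > Sr: the two effects oppose for this pair; the across-period effect wins (703 vs 550 kJ/mol).
B > Bi: period and group pull opposite ways; the down-group shift dominates (801 vs 703 kJ/mol).
Se > B: period and group pull opposite ways; the across-period shift dominates (941 vs 801 kJ/mol).
S > Se: they share group 16; the group trend gives S the larger value.
C > S: period and group pull opposite ways; the down-group shift dominates (1086 vs 1000 kJ/mol).
Approximate values (kJ/mol): B 801, C 1086, S 1000, Se 941, Sr 550, Bi 703.
So from lowest to highest: Sr < Bi < B < Se < S < C.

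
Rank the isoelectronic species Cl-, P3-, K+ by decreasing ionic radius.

All of these have 18 electrons, so size is governed by nuclear charge alone: the more protons, the stronger the pull on the same electron cloud, and the smaller the ion.
Nuclear charges: K+ (Z=19), Cl- (Z=17), P3- (Z=15).
Largest to smallest: P3- > Cl- > K+.

P3- > Cl- > K+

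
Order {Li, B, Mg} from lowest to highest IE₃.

Consider each +2 ion: Li²⁺ is already 1 electron into the core; B²⁺ still has 1 valence electron; Mg²⁺ is the bare [Ne] core.
Core electrons are held far more tightly than valence electrons, so Mg and Li top the IE_3 order.
The numbers (kJ/mol): Li 11815, B 3660, Mg 7733.
Hence IE_3: B < Mg < Li.

B, Mg, Li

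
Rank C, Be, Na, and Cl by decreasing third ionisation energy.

The third ionization energy removes an electron from the +2 ion. For each element: C²⁺ still has 2 valence electrons; Be²⁺ is the bare [He] core; Na²⁺ is already 1 electron into the core; Cl²⁺ still has 5 valence electrons.
Pulling an electron out of a noble-gas core costs far more than removing a remaining valence electron, so Na and Be sit at the high end of IE_3.
Valence configurations: C²⁺ [He]2s², Cl²⁺ [Ne]3s²3p³.
The numbers (kJ/mol): C 4620, Be 14849, Na 6910, Cl 3822.
Putting it together, IE_3: Cl < C < Na < Be.

Be > Na > C > Cl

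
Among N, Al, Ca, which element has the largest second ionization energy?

N

Consider each +1 ion: N⁺ still has 4 valence electrons; Al⁺ still has 2 valence electrons; Ca⁺ still has 1 valence electron.
All are still removing valence electrons, so compare the +1 ions as you would atoms: IE_2 generally rises across a period (higher Z_eff) and falls down a group (larger shell), subject to the usual subshell exceptions.
Valence configurations: N⁺ [He]2s²2p², Al⁺ [Ne]3s², Ca⁺ [Ar]4s¹.
Tabulated IE_2 (kJ/mol): N 2856, Al 1817, Ca 1145.
Hence IE_2: Ca < Al < N.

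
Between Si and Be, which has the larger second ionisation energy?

IE_2 is the cost of taking one more electron from the +1 cation: Si⁺ still has 3 valence electrons; Be⁺ still has 1 valence electron.
All are still removing valence electrons, so compare the +1 ions as you would atoms: IE_2 generally rises across a period (higher Z_eff) and falls down a group (larger shell), subject to the usual subshell exceptions.
Valence configurations: Si⁺ [Ne]3s²3p¹, Be⁺ [He]2s¹.
Approximate IE_2 values (kJ/mol): Si 1577, Be 1757.
Overall IE_2 order: Si < Be.

Be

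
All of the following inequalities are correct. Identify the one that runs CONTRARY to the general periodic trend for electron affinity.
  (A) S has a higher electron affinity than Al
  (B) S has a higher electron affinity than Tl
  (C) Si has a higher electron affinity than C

(C)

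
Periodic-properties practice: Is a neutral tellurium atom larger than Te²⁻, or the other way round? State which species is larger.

Forming Te²⁻ adds 2 electrons to Te. More electron–electron repulsion in the same shell, with unchanged nuclear charge, lets the cloud expand.
An anion is larger than its parent atom: Te²⁻ > Te.

Te²⁻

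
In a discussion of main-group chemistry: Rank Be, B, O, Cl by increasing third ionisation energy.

B, Cl, O, Be

After 2 electrons have been removed, what remains? Be²⁺ is the bare [He] core; B²⁺ still has 1 valence electron; O²⁺ still has 4 valence electrons; Cl²⁺ still has 5 valence electrons.
Core electrons are held far more tightly than valence electrons, so Be tops the IE_3 order.
Valence configurations: B²⁺ [He]2s¹, O²⁺ [He]2s²2p², Cl²⁺ [Ne]3s²3p³.
Tabulated IE_3 (kJ/mol): Be 14849, B 3660, O 5300, Cl 3822.
So the third ionization energies run B < Cl < O < Be.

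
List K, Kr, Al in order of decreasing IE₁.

Al is in period 3, group 13; K is in period 4, group 1; Kr is in period 4, group 18.
IE₁ increases left→right with effective nuclear charge and decreases top→bottom as the valence shell moves farther out.
These span different periods and groups, so the two trends combine.
Al > K: relative to K, both the across-period and down-group shifts push Al's first ionization energy up.
Kr > Al: period and group pull opposite ways; the across-period shift dominates (1351 vs 578 kJ/mol).
For reference (kJ/mol): Al 578, K 419, Kr 1351.
So from highest to lowest: Kr > Al > K.

Kr > Al > K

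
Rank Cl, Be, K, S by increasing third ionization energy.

Consider each +2 ion: Cl²⁺ still has 5 valence electrons; Be²⁺ is the bare [He] core; K²⁺ is already 1 electron into the core; S²⁺ still has 4 valence electrons.
Core electrons are held far more tightly than valence electrons, so K and Be top the IE_3 order.
Valence configurations: Cl²⁺ [Ne]3s²3p³, S²⁺ [Ne]3s²3p².
Tabulated IE_3 (kJ/mol): Cl 3822, Be 14849, K 4420, S 3357.
Putting it together, IE_3: S < Cl < K < Be.

S < Cl < K < Be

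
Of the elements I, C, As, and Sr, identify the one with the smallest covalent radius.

C

C is in period 2, group 14; As is in period 4, group 15; Sr is in period 5, group 2; I is in period 5, group 17.
Moving right in a period, electrons are added to the same shell under a stronger nuclear pull, so atoms get smaller; moving down, a new shell is opened and atoms get larger.
Neither a single period nor a single group — weigh both effects.
As > C: period and group pull opposite ways; the down-group shift dominates (121 vs 75 pm).
I > As: the two effects oppose for this pair; the down-group effect wins (133 vs 121 pm).
Sr > I: Sr lies to the left of I in period 5, so the across-period effect alone puts Sr larger.
Approximate values (pm): C 75, As 121, Sr 185, I 133.
The smallest covalent radius among these belongs to C.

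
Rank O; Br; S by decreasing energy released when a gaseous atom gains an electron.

Br > S > O

O is in period 2, group 16; S is in period 3, group 16; Br is in period 4, group 17.
Atoms with high Z_eff and room in the valence shell (especially the halogens) have the most exothermic electron affinities.
These span different periods and groups, so the two trends combine.
S > O: this pair runs against the simple trend — see the exception note.
Br > S: the two effects oppose for this pair; the across-period effect wins (325 vs 200 kJ/mol).
Note the exception: S has a higher electron affinity than O, contrary to the simple trend — the compact 2p subshell of O repels the added electron more than S's larger 3p does.
Approximate values (kJ/mol): O 141, S 200, Br 325.
So from highest to lowest: Br > S > O.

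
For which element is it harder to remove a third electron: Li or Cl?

Li

Consider each +2 ion: Li²⁺ is already 1 electron into the core; Cl²⁺ still has 5 valence electrons.
Pulling an electron out of a noble-gas core costs far more than removing a remaining valence electron, so Li sits at the high end of IE_3.
Tabulated IE_3 (kJ/mol): Li 11815, Cl 3822.
Hence IE_3: Cl < Li.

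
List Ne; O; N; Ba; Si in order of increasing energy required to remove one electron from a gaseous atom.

Ba < Si < O < N < Ne

N is in period 2, group 15; O is in period 2, group 16; Ne is in period 2, group 18; Si is in period 3, group 14; Ba is in period 6, group 2.
IE₁ increases left→right with effective nuclear charge and decreases top→bottom as the valence shell moves farther out.
Neither a single period nor a single group — weigh both effects.
Si > Ba: both effects reinforce here, so Si is clearly the higher of the two.
O > Si: relative to Si, both the across-period and down-group shifts push O's first ionization energy up.
N > O: this pair runs against the simple trend — see the exception note.
Ne > N: both are in period 2; the period trend gives Ne the larger value.
Note the exception: N has a higher first ionization energy than O, contrary to the simple trend — pairing an electron in O's 2p⁴ costs repulsion energy, so O ionizes more easily than half-filled N (2p³).
Tabulated first ionization energy (kJ/mol): N 1402, O 1314, Ne 2081, Si 786, Ba 503.
So from lowest to highest: Ba < Si < O < N < Ne.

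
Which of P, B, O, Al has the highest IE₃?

O

After 2 electrons have been removed, what remains? P²⁺ still has 3 valence electrons; B²⁺ still has 1 valence electron; O²⁺ still has 4 valence electrons; Al²⁺ still has 1 valence electron.
All are still removing valence electrons, so compare the +2 ions as you would atoms: IE_3 generally rises across a period (higher Z_eff) and falls down a group (larger shell), subject to the usual subshell exceptions.
Valence configurations: P²⁺ [Ne]3s²3p¹, B²⁺ [He]2s¹, O²⁺ [He]2s²2p², Al²⁺ [Ne]3s¹.
Approximate IE_3 values (kJ/mol): P 2914, B 3660, O 5300, Al 2745.
So the third ionization energies run Al < P < B < O.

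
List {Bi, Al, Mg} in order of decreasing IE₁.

IE₁ increases left→right with effective nuclear charge and decreases top→bottom as the valence shell moves farther out.
These span different periods and groups, so the two trends combine.
Bi > Al: period and group pull opposite ways; the across-period shift dominates (703 vs 578 kJ/mol).
Mg > Bi: the two effects oppose for this pair; the down-group effect wins (738 vs 703 kJ/mol).
Note the exception: Mg has a higher first ionization energy than Al, contrary to the simple trend — Al's single 3p electron is easier to remove than one from Mg's filled 3s².
Tabulated first ionization energy (kJ/mol): Mg 738, Al 578, Bi 703.
So from highest to lowest: Mg > Bi > Al.

Mg, Bi, Al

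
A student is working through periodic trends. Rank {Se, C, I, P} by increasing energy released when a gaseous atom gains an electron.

C is in period 2, group 14; P is in period 3, group 15; Se is in period 4, group 16; I is in period 5, group 17.
Adding an electron releases more energy for atoms nearer the top right (short of the noble gases).
These sit on a diagonal, where the across-period and down-group effects partly cancel.
C > P: period and group pull opposite ways; the down-group shift dominates (122 vs 72 kJ/mol).
Se > C: period and group pull opposite ways; the across-period shift dominates (195 vs 122 kJ/mol).
I > Se: period and group pull opposite ways; the across-period shift dominates (295 vs 195 kJ/mol).
Tabulated electron affinity (kJ/mol): C 122, P 72, Se 195, I 295.
So from lowest to highest: P < C < Se < I.

P < C < Se < I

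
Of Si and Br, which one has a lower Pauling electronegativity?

Si

Smaller atoms with higher effective nuclear charge are more electronegative.
Here both period and group differ, so the two effects have to be weighed against each other.
Br > Si: the two effects oppose for this pair; the across-period effect wins (2.96 vs 1.90).
For reference (Pauling): Si 1.90, Br 2.96.
So Si has the lower Pauling electronegativity (Si < Br).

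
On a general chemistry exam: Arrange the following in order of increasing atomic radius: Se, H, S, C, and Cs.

H is in period 1, group 1; C is in period 2, group 14; S is in period 3, group 16; Se is in period 4, group 16; Cs is in period 6, group 1.
Atomic radius shrinks across a period as nuclear charge pulls the same shell inward, and grows down a group as new shells are added.
Here both period and group differ, so the two effects have to be weighed against each other.
C > H: the two effects oppose for this pair; the down-group effect wins (75 vs 32 pm).
S > C: period and group pull opposite ways; the down-group shift dominates (103 vs 75 pm).
Se > S: they share group 16; the group trend gives Se the larger value.
Cs > Se: relative to Se, both the across-period and down-group shifts push Cs's atomic radius up.
Tabulated atomic radius (pm): H 32, C 75, S 103, Se 116, Cs 232.
So from smallest to largest: H < C < S < Se < Cs.

H < C < S < Se < Cs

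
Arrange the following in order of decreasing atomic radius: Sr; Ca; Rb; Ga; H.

Rb > Sr > Ca > Ga > H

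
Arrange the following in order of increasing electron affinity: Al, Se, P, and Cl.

Al < P < Se < Cl

Al is in period 3, group 13; P is in period 3, group 15; Cl is in period 3, group 17; Se is in period 4, group 16.
Electron affinity generally becomes more exothermic across a period toward the halogens and less exothermic down a group.
Here both period and group differ, so the two effects have to be weighed against each other.
P > Al: both are in period 3; the period trend gives P the larger value.
Se > P: the two effects oppose for this pair; the across-period effect wins (195 vs 72 kJ/mol).
Cl > Se: relative to Se, both the across-period and down-group shifts push Cl's electron affinity up.
Tabulated electron affinity (kJ/mol): Al 42, P 72, Cl 349, Se 195.
So from lowest to highest: Al < P < Se < Cl.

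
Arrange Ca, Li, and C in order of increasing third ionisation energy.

Consider each +2 ion: Ca²⁺ is the bare [Ar] core; Li²⁺ is already 1 electron into the core; C²⁺ still has 2 valence electrons.
Breaking into a closed-shell core is much more expensive than removing a leftover valence electron — Ca and Li have the largest IE_3 here.
Approximate IE_3 values (kJ/mol): Ca 4912, Li 11815, C 4620.
Hence IE_3: C < Ca < Li.

C < Ca < Li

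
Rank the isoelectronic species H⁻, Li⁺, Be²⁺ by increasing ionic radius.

All of these have 2 electrons, so size is governed by nuclear charge alone: the more protons, the stronger the pull on the same electron cloud, and the smaller the ion.
Nuclear charges: Be²⁺ (Z=4), Li⁺ (Z=3), H⁻ (Z=1).
Smallest to largest: Be²⁺ < Li⁺ < H⁻.

Be²⁺, Li⁺, H⁻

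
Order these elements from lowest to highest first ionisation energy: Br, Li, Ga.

Li < Ga < Br

Li is in period 2, group 1; Ga is in period 4, group 13; Br is in period 4, group 17.
Across a period the outer electron is held more tightly (higher IE₁); down a group it sits in a higher shell, more shielded, and comes off more easily.
Here both period and group differ, so the two effects have to be weighed against each other.
Ga > Li: period and group pull opposite ways; the across-period shift dominates (579 vs 520 kJ/mol).
Br > Ga: Br lies to the right of Ga in period 4, so the across-period effect alone puts Br higher.
Tabulated first ionization energy (kJ/mol): Li 520, Ga 579, Br 1140.
So from lowest to highest: Li < Ga < Br.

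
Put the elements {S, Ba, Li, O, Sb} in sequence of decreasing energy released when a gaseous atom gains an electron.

Li is in period 2, group 1; O is in period 2, group 16; S is in period 3, group 16; Sb is in period 5, group 15; Ba is in period 6, group 2.
EA tends to increase across a period and decrease down a group, though the pattern is less regular than for IE or radius.
These span different periods and groups, so the two trends combine.
Li > Ba: period and group pull opposite ways; the down-group shift dominates (60 vs 14 kJ/mol).
Sb > Li: the two effects oppose for this pair; the across-period effect wins (103 vs 60 kJ/mol).
O > Sb: both effects reinforce here, so O is clearly the higher of the two.
S > O: this pair runs against the simple trend — see the exception note.
Note the exception: S has a higher electron affinity than O, contrary to the simple trend — the compact 2p subshell of O repels the added electron more than S's larger 3p does.
Approximate values (kJ/mol): Li 60, O 141, S 200, Sb 103, Ba 14.
So from highest to lowest: S > O > Sb > Li > Ba.

S > O > Sb > Li > Ba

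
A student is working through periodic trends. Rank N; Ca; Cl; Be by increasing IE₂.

Ca < Be < Cl < N

The second ionization energy removes an electron from the +1 ion. For each element: N⁺ still has 4 valence electrons; Ca⁺ still has 1 valence electron; Cl⁺ still has 6 valence electrons; Be⁺ still has 1 valence electron.
All are still removing valence electrons, so compare the +1 ions as you would atoms: IE_2 generally rises across a period (higher Z_eff) and falls down a group (larger shell), subject to the usual subshell exceptions.
Valence configurations: N⁺ [He]2s²2p², Ca⁺ [Ar]4s¹, Cl⁺ [Ne]3s²3p⁴, Be⁺ [He]2s¹.
The numbers (kJ/mol): N 2856, Ca 1145, Cl 2298, Be 1757.
Hence IE_2: Ca < Be < Cl < N.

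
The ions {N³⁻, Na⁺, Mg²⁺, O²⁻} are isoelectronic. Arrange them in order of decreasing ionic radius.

N³⁻, O²⁻, Na⁺, Mg²⁺

All of these have 10 electrons, so size is governed by nuclear charge alone: the more protons, the stronger the pull on the same electron cloud, and the smaller the ion.
Nuclear charges: Mg²⁺ (Z=12), Na⁺ (Z=11), O²⁻ (Z=8), N³⁻ (Z=7).
Largest to smallest: N³⁻ > O²⁻ > Na⁺ > Mg²⁺.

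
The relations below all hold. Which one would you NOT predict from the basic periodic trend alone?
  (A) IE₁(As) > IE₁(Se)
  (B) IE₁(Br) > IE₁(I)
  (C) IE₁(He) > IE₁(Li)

(A)

The general trend: first ionization energy increases across a period and decreases down a group.
(A) As (period 4, group 15) vs Se (period 4, group 16): the stated order contradicts the simple trend.
(B) Br (period 4, group 17) vs I (period 5, group 17): the stated order agrees with the simple trend.
(C) He (period 1, group 18) vs Li (period 2, group 1): the stated order agrees with the simple trend.
The exception is (A): Se (4p⁴) ionizes more easily than half-filled As (4p³).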